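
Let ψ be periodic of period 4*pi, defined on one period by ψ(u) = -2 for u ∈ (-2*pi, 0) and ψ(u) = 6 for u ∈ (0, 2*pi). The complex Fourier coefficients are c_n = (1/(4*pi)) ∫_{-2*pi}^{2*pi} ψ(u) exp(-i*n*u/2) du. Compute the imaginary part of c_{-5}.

8/(5*pi)

Since ψ is real-valued, Im(c_{-5}) = -(1/(4*pi)) ∫_{-2*pi}^{2*pi} ψ(u) sin(-5*u/2) du = b_{5}/2.
Split the integral at the breakpoints.
Directly, an antiderivative of (-2) sin(-5*u/2) is -4*cos(5*u/2)/5; evaluating from -2*pi to 0: ∫_{-2*pi}^{0} (-2) sin(-5*u/2) du = (-4/5) - (4/5) = -8/5.
Directly, an antiderivative of (6) sin(-5*u/2) is 12*cos(5*u/2)/5; evaluating from 0 to 2*pi: ∫_{0}^{2*pi} (6) sin(-5*u/2) du = (-12/5) - (12/5) = -24/5.
So ∫_{-2*pi}^{2*pi} ψ(u) sin(-5*u/2) du = -32/5.
Hence Im(c_{-5}) = (-1/(4*pi))·(-32/5) = 8/(5*pi).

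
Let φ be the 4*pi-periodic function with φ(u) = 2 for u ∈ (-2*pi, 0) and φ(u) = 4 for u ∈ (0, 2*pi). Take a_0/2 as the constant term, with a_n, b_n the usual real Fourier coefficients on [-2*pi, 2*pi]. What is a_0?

6

a_0 = (1/(2*pi)) ∫_{-2*pi}^{2*pi} φ(u) du = (1/(2*pi)) · (12*pi) = 6.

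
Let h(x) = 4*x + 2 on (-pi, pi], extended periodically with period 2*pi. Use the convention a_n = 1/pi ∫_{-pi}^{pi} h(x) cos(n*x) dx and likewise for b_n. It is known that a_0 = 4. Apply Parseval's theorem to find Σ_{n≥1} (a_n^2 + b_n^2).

Parseval: a_0^2/2 + Σ_{n≥1} (a_n^2+b_n^2) = 1/pi ∫_{-pi}^{pi} h(x)^2 dx = 8 + 32*pi**2/3.
Subtract a_0^2/2 = 8: Σ (a_n^2+b_n^2) = 32*pi**2/3.

32*pi**2/3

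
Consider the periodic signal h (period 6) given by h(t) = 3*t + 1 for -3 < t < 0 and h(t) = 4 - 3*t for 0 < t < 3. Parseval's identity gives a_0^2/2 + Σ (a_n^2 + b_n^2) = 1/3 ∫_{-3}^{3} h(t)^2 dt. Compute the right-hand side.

1/3 ∫_{-3}^{3} h(t)^2 dt = 1/3 · (78) = 26.

26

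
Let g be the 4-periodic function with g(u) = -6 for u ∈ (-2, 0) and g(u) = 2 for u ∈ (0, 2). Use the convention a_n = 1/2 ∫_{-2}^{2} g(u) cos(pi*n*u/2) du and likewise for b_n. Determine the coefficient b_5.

b_5 = 1/2 ∫_{-2}^{2} g(u) sin(5*pi*u/2) du.
Split the integral at the breakpoints.
Directly, an antiderivative of (-6) sin(5*pi*u/2) is 12*cos(5*pi*u/2)/(5*pi); evaluating from -2 to 0: ∫_{-2}^{0} (-6) sin(5*pi*u/2) du = (12/(5*pi)) - (-12/(5*pi)) = 24/(5*pi).
Directly, an antiderivative of (2) sin(5*pi*u/2) is -4*cos(5*pi*u/2)/(5*pi); evaluating from 0 to 2: ∫_{0}^{2} (2) sin(5*pi*u/2) du = (4/(5*pi)) - (-4/(5*pi)) = 8/(5*pi).
Summing the pieces and multiplying by (1/2) gives b_5 = 16/(5*pi).

16/(5*pi)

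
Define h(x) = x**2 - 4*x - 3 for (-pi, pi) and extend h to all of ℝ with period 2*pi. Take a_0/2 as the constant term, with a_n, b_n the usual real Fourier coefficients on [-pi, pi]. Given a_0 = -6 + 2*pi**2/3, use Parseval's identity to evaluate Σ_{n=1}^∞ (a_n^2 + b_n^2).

Parseval: a_0^2/2 + Σ_{n≥1} (a_n^2+b_n^2) = 1/pi ∫_{-pi}^{pi} h(x)^2 dx = 18 + 2*pi**4/5 + 20*pi**2/3.
Subtract a_0^2/2 = 2*(9 - pi**2)**2/9: Σ (a_n^2+b_n^2) = 8*pi**2*(pi**2 + 60)/45.

8*pi**2*(pi**2 + 60)/45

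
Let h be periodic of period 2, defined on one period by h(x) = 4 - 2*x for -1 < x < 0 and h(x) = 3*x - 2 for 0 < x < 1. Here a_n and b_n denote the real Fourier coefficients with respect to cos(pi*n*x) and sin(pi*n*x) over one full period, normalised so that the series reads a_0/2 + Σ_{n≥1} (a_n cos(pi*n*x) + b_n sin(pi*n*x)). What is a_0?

a_0 = ∫_{-1}^{1} h(x) dx = 9/2.

9/2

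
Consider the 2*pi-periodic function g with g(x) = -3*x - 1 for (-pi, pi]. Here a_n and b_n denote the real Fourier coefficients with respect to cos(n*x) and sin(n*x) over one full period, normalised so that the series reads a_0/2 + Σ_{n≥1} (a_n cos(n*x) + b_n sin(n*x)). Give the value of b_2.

b_2 = 1/pi ∫_{-pi}^{pi} g(x) sin(2*x) dx.
Integrating by parts (boundary term plus one more integral), an antiderivative of (-3*x - 1) sin(2*x) is 3*x*cos(2*x)/2 - 3*sin(2*x)/4 + cos(2*x)/2; evaluating from -pi to pi: ∫_{-pi}^{pi} (-3*x - 1) sin(2*x) dx = (1/2 + 3*pi/2) - (1/2 - 3*pi/2) = 3*pi.
Hence b_2 = (1/pi)·(3*pi) = 3.

3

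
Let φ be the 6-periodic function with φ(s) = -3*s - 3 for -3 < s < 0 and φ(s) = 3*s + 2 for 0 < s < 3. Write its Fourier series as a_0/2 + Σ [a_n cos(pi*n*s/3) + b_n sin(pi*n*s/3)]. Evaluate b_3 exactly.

10/(3*pi)

b_3 = 1/3 ∫_{-3}^{3} φ(s) sin(pi*s) ds.
Split the integral at the breakpoints.
Integrating by parts (boundary term plus one more integral), an antiderivative of (-3*s - 3) sin(pi*s) is 3*s*cos(pi*s)/pi - 3*sin(pi*s)/pi**2 + 3*cos(pi*s)/pi; evaluating from -3 to 0: ∫_{-3}^{0} (-3*s - 3) sin(pi*s) ds = (3/pi) - (6/pi) = -3/pi.
Integrating by parts (boundary term plus one more integral), an antiderivative of (3*s + 2) sin(pi*s) is -3*s*cos(pi*s)/pi + 3*sin(pi*s)/pi**2 - 2*cos(pi*s)/pi; evaluating from 0 to 3: ∫_{0}^{3} (3*s + 2) sin(pi*s) ds = (11/pi) - (-2/pi) = 13/pi.
Summing the pieces and multiplying by (1/3) gives b_3 = 10/(3*pi).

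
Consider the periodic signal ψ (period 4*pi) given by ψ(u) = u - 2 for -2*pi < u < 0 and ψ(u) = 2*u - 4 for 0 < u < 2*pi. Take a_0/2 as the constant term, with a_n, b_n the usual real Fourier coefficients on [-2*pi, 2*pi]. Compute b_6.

-1

b_6 = (1/(2*pi)) ∫_{-2*pi}^{2*pi} ψ(u) sin(3*u) du.
Split the integral at the breakpoints.
Integrating by parts (boundary term plus one more integral), an antiderivative of (u - 2) sin(3*u) is -u*cos(3*u)/3 + sin(3*u)/9 + 2*cos(3*u)/3; evaluating from -2*pi to 0: ∫_{-2*pi}^{0} (u - 2) sin(3*u) du = (2/3) - (2/3 + 2*pi/3) = -2*pi/3.
Integrating by parts (boundary term plus one more integral), an antiderivative of (2*u - 4) sin(3*u) is -2*u*cos(3*u)/3 + 2*sin(3*u)/9 + 4*cos(3*u)/3; evaluating from 0 to 2*pi: ∫_{0}^{2*pi} (2*u - 4) sin(3*u) du = (4/3 - 4*pi/3) - (4/3) = -4*pi/3.
Summing the pieces and multiplying by (1/(2*pi)) gives b_6 = -1.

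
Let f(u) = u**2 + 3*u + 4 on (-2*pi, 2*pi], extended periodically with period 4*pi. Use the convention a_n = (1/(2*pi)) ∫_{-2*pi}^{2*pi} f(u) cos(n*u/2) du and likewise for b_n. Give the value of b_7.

b_7 = (1/(2*pi)) ∫_{-2*pi}^{2*pi} f(u) sin(7*u/2) du.
Integrating by parts twice (tabular method), an antiderivative of (u**2 + 3*u + 4) sin(7*u/2) is -2*u**2*cos(7*u/2)/7 + 8*u*sin(7*u/2)/49 - 6*u*cos(7*u/2)/7 + 12*sin(7*u/2)/49 - 376*cos(7*u/2)/343; evaluating from -2*pi to 2*pi: ∫_{-2*pi}^{2*pi} (u**2 + 3*u + 4) sin(7*u/2) du = (376/343 + 12*pi/7 + 8*pi**2/7) - (-12*pi/7 + 376/343 + 8*pi**2/7) = 24*pi/7.
Hence b_7 = (1/(2*pi))·(24*pi/7) = 12/7.

12/7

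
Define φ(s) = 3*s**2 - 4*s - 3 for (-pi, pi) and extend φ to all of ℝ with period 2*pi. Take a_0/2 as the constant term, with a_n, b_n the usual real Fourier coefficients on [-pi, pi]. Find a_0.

a_0 = 1/pi ∫_{-pi}^{pi} φ(s) ds = 1/pi · (2*pi*(-3 + pi**2)) = -6 + 2*pi**2.

-6 + 2*pi**2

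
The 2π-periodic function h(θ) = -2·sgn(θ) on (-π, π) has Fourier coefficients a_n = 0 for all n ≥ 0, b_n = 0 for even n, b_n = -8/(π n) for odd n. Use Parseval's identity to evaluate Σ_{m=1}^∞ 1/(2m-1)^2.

pi**2/8

Parseval: Σ b_n^2 = (1/π) ∫_{-π}^{π} h(θ)^2 dθ = 8.
Only odd n contribute, with b_n^2 = 64/(π^2 n^2), so Σ_{m≥1} 1/(2m-1)^2 = π^2·(8)/64 = pi**2/8.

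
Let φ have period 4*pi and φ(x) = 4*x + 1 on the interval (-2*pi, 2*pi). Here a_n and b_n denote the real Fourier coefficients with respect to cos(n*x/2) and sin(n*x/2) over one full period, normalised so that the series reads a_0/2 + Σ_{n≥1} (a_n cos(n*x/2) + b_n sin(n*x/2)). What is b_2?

b_2 = (1/(2*pi)) ∫_{-2*pi}^{2*pi} φ(x) sin(x) dx.
Integrating by parts (boundary term plus one more integral), an antiderivative of (4*x + 1) sin(x) is -4*x*cos(x) + 4*sin(x) - cos(x); evaluating from -2*pi to 2*pi: ∫_{-2*pi}^{2*pi} (4*x + 1) sin(x) dx = (-8*pi - 1) - (-1 + 8*pi) = -16*pi.
Hence b_2 = (1/(2*pi))·(-16*pi) = -8.

-8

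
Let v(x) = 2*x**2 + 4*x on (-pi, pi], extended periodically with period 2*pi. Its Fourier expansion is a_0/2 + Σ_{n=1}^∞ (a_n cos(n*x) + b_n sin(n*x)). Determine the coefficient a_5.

-8/25

a_5 = 1/pi ∫_{-pi}^{pi} v(x) cos(5*x) dx.
Integrating by parts twice (tabular method), an antiderivative of (2*x**2 + 4*x) cos(5*x) is 2*x**2*sin(5*x)/5 + 4*x*sin(5*x)/5 + 4*x*cos(5*x)/25 - 4*sin(5*x)/125 + 4*cos(5*x)/25; evaluating from -pi to pi: ∫_{-pi}^{pi} (2*x**2 + 4*x) cos(5*x) dx = (-4*pi/25 - 4/25) - (-4/25 + 4*pi/25) = -8*pi/25.
Hence a_5 = (1/pi)·(-8*pi/25) = -8/25.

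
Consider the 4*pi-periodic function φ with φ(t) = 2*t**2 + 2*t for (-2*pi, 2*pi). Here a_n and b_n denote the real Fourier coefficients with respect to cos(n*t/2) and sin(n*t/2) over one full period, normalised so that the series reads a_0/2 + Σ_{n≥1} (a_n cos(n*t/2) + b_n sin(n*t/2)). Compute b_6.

b_6 = (1/(2*pi)) ∫_{-2*pi}^{2*pi} φ(t) sin(3*t) dt.
Integrating by parts twice (tabular method), an antiderivative of (2*t**2 + 2*t) sin(3*t) is -2*t**2*cos(3*t)/3 + 4*t*sin(3*t)/9 - 2*t*cos(3*t)/3 + 2*sin(3*t)/9 + 4*cos(3*t)/27; evaluating from -2*pi to 2*pi: ∫_{-2*pi}^{2*pi} (2*t**2 + 2*t) sin(3*t) dt = (-8*pi**2/3 - 4*pi/3 + 4/27) - (-8*pi**2/3 + 4/27 + 4*pi/3) = -8*pi/3.
Hence b_6 = (1/(2*pi))·(-8*pi/3) = -4/3.

-4/3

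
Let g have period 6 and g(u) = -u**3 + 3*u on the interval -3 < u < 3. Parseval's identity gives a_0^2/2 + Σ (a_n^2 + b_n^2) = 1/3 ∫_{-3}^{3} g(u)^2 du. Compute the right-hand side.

1/3 ∫_{-3}^{3} g(u)^2 du = 1/3 · (7128/35) = 2376/35.

2376/35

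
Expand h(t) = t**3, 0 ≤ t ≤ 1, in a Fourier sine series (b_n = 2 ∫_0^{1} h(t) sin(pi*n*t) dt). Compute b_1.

b_1 = 2 ∫_0^{1} (t**3) sin(pi*t) dt.
Integrating by parts three times (tabular method), an antiderivative of (t**3) sin(pi*t) is -t**3*cos(pi*t)/pi + 3*t**2*sin(pi*t)/pi**2 + 6*t*cos(pi*t)/pi**3 - 6*sin(pi*t)/pi**4; evaluating from 0 to 1: ∫_{0}^{1} (t**3) sin(pi*t) dt = ((-6 + pi**2)/pi**3) - (0) = (-6 + pi**2)/pi**3.
Hence b_1 = 2·((-6 + pi**2)/pi**3) = -12/pi**3 + 2/pi.

-12/pi**3 + 2/pi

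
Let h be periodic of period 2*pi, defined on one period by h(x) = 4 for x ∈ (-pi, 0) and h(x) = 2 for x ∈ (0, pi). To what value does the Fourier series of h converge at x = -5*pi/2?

x = -5*pi/2 differs from x = -pi/2 by -1 full period(s), and the series is 2*pi-periodic.
h is continuous at x = -pi/2 with value 4, so the series converges to 4 there.

4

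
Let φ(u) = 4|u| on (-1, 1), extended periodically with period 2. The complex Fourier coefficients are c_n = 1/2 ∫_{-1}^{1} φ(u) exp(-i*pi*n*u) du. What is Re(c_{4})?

Since φ is real-valued, Re(c_{4}) = 1/2 ∫_{-1}^{1} φ(u) cos(4*pi*u) du = a_{4}/2.
φ is even and cos(4*pi*u) is even, so the integrand is even: ∫_{-1}^{1} φ(u) cos(4*pi*u) du = 2∫_0^{1} φ(u) cos(4*pi*u) du.
Integrating by parts (boundary term plus one more integral), an antiderivative of (4*u) cos(4*pi*u) is u*sin(4*pi*u)/pi + cos(4*pi*u)/(4*pi**2); evaluating from 0 to 1: ∫_{0}^{1} (4*u) cos(4*pi*u) du = (1/(4*pi**2)) - (1/(4*pi**2)) = 0.
So ∫_{-1}^{1} φ(u) cos(4*pi*u) du = 0.
Hence Re(c_{4}) = (1/2)·(0) = 0.

0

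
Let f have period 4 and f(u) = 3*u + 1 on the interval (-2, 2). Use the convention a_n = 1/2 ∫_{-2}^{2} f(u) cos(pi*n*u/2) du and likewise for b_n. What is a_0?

2

a_0 = 1/2 ∫_{-2}^{2} f(u) du = 1/2 · (4) = 2.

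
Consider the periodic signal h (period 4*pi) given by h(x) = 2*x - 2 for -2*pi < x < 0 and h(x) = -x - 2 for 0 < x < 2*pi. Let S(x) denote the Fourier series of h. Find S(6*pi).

-3*pi - 2

x = 6*pi differs from x = 2*pi by 1 full period(s), and the series is 4*pi-periodic.
At x = 2*pi the one-sided limits are h(2*pi^-) = -2*pi - 2 and h(2*pi^+) = -4*pi - 2.
By Dirichlet's theorem the series converges to their average, [(-2*pi - 2) + (-4*pi - 2)]/2 = -3*pi - 2.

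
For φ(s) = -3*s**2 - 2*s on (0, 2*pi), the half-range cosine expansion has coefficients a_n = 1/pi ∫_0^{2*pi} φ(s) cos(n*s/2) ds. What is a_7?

a_7 = 1/pi ∫_0^{2*pi} (-3*s**2 - 2*s) cos(7*s/2) ds.
Integrating by parts twice (tabular method), an antiderivative of (-3*s**2 - 2*s) cos(7*s/2) is -6*s**2*sin(7*s/2)/7 - 4*s*sin(7*s/2)/7 - 24*s*cos(7*s/2)/49 + 48*sin(7*s/2)/343 - 8*cos(7*s/2)/49; evaluating from 0 to 2*pi: ∫_{0}^{2*pi} (-3*s**2 - 2*s) cos(7*s/2) ds = (8/49 + 48*pi/49) - (-8/49) = 16/49 + 48*pi/49.
Hence a_7 = (1/pi)·(16/49 + 48*pi/49) = 16*(1 + 3*pi)/(49*pi).

16*(1 + 3*pi)/(49*pi)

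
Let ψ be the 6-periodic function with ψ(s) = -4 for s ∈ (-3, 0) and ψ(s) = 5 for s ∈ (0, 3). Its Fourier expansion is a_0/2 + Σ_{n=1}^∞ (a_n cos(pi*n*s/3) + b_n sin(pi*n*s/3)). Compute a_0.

a_0 = 1/3 ∫_{-3}^{3} ψ(s) ds = 1/3 · (3) = 1.

1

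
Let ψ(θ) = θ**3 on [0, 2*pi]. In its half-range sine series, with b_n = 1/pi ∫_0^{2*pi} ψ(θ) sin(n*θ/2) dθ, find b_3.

-32/9 + 16*pi**2/3

b_3 = 1/pi ∫_0^{2*pi} (θ**3) sin(3*θ/2) dθ.
Integrating by parts three times (tabular method), an antiderivative of (θ**3) sin(3*θ/2) is -2*θ**3*cos(3*θ/2)/3 + 4*θ**2*sin(3*θ/2)/3 + 16*θ*cos(3*θ/2)/9 - 32*sin(3*θ/2)/27; evaluating from 0 to 2*pi: ∫_{0}^{2*pi} (θ**3) sin(3*θ/2) dθ = (16*pi*(-2 + 3*pi**2)/9) - (0) = 16*pi*(-2 + 3*pi**2)/9.
Hence b_3 = (1/pi)·(16*pi*(-2 + 3*pi**2)/9) = -32/9 + 16*pi**2/3.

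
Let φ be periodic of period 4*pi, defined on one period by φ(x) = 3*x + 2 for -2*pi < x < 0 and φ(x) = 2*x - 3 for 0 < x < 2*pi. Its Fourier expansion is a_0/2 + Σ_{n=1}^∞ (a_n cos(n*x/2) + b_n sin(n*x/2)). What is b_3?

b_3 = (1/(2*pi)) ∫_{-2*pi}^{2*pi} φ(x) sin(3*x/2) dx.
Split the integral at the breakpoints.
Integrating by parts (boundary term plus one more integral), an antiderivative of (3*x + 2) sin(3*x/2) is -2*x*cos(3*x/2) + 4*sin(3*x/2)/3 - 4*cos(3*x/2)/3; evaluating from -2*pi to 0: ∫_{-2*pi}^{0} (3*x + 2) sin(3*x/2) dx = (-4/3) - (4/3 - 4*pi) = -8/3 + 4*pi.
Integrating by parts (boundary term plus one more integral), an antiderivative of (2*x - 3) sin(3*x/2) is -4*x*cos(3*x/2)/3 + 8*sin(3*x/2)/9 + 2*cos(3*x/2); evaluating from 0 to 2*pi: ∫_{0}^{2*pi} (2*x - 3) sin(3*x/2) dx = (-2 + 8*pi/3) - (2) = -4 + 8*pi/3.
Summing the pieces and multiplying by (1/(2*pi)) gives b_3 = 10*(-1 + pi)/(3*pi).

10*(-1 + pi)/(3*pi)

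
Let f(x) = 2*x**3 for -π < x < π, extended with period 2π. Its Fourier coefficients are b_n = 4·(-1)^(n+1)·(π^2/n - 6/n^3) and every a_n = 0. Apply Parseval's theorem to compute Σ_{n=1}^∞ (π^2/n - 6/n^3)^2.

Parseval: Σ b_n^2 = (1/π) ∫_{-π}^{π} f(x)^2 dx = 8*pi**6/7.
b_n^2 = 16·(π^2/n - 6/n^3)^2, so the sum equals (8*pi**6/7)/16 = pi**6/14.

pi**6/14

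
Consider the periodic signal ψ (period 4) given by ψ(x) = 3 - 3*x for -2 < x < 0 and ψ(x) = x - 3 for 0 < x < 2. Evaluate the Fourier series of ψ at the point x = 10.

4

x = 10 differs from x = 2 by 2 full period(s), and the series is 4-periodic.
At x = 2 the one-sided limits are ψ(2^-) = -1 and ψ(2^+) = 9.
By Dirichlet's theorem the series converges to their average, [(-1) + (9)]/2 = 4.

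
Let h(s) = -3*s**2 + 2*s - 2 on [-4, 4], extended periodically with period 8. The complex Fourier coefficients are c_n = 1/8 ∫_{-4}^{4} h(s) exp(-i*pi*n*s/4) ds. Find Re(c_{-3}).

Since h is real-valued, Re(c_{-3}) = 1/8 ∫_{-4}^{4} h(s) cos(-3*pi*s/4) ds = a_{3}/2.
Integrating by parts twice (tabular method), an antiderivative of (-3*s**2 + 2*s - 2) cos(-3*pi*s/4) is -4*s**2*sin(3*pi*s/4)/pi + 8*s*sin(3*pi*s/4)/(3*pi) - 32*s*cos(3*pi*s/4)/(3*pi**2) - 8*sin(3*pi*s/4)/(3*pi) + 128*sin(3*pi*s/4)/(9*pi**3) + 32*cos(3*pi*s/4)/(9*pi**2); evaluating from -4 to 4: ∫_{-4}^{4} (-3*s**2 + 2*s - 2) cos(-3*pi*s/4) ds = (352/(9*pi**2)) - (-416/(9*pi**2)) = 256/(3*pi**2).
Hence Re(c_{-3}) = (1/8)·(256/(3*pi**2)) = 32/(3*pi**2).

32/(3*pi**2)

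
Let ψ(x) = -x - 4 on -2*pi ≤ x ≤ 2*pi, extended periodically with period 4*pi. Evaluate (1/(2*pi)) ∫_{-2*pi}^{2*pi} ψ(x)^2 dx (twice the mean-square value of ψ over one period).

(1/(2*pi)) ∫_{-2*pi}^{2*pi} ψ(x)^2 dx = (1/(2*pi)) · (16*pi*(pi**2 + 12)/3) = 8*pi**2/3 + 32.

8*pi**2/3 + 32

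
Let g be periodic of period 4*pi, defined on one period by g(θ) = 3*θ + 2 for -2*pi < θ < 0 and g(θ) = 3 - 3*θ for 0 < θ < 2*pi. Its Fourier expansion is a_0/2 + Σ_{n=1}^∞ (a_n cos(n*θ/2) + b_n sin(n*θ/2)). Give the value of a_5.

24/(25*pi)

a_5 = (1/(2*pi)) ∫_{-2*pi}^{2*pi} g(θ) cos(5*θ/2) dθ.
Split the integral at the breakpoints.
Integrating by parts (boundary term plus one more integral), an antiderivative of (3*θ + 2) cos(5*θ/2) is 6*θ*sin(5*θ/2)/5 + 4*sin(5*θ/2)/5 + 12*cos(5*θ/2)/25; evaluating from -2*pi to 0: ∫_{-2*pi}^{0} (3*θ + 2) cos(5*θ/2) dθ = (12/25) - (-12/25) = 24/25.
Integrating by parts (boundary term plus one more integral), an antiderivative of (3 - 3*θ) cos(5*θ/2) is -6*θ*sin(5*θ/2)/5 + 6*sin(5*θ/2)/5 - 12*cos(5*θ/2)/25; evaluating from 0 to 2*pi: ∫_{0}^{2*pi} (3 - 3*θ) cos(5*θ/2) dθ = (12/25) - (-12/25) = 24/25.
Summing the pieces and multiplying by (1/(2*pi)) gives a_5 = 24/(25*pi).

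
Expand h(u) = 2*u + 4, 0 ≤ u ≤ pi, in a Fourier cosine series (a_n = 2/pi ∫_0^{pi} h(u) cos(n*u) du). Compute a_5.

-8/(25*pi)

a_5 = 2/pi ∫_0^{pi} (2*u + 4) cos(5*u) du.
Integrating by parts (boundary term plus one more integral), an antiderivative of (2*u + 4) cos(5*u) is 2*u*sin(5*u)/5 + 4*sin(5*u)/5 + 2*cos(5*u)/25; evaluating from 0 to pi: ∫_{0}^{pi} (2*u + 4) cos(5*u) du = (-2/25) - (2/25) = -4/25.
Hence a_5 = (2/pi)·(-4/25) = -8/(25*pi).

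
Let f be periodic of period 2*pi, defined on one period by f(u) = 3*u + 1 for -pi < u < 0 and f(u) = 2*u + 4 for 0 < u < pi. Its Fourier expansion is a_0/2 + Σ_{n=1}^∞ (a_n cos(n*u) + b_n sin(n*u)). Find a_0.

a_0 = 1/pi ∫_{-pi}^{pi} f(u) du = 1/pi · (pi*(10 - pi)/2) = 5 - pi/2.

5 - pi/2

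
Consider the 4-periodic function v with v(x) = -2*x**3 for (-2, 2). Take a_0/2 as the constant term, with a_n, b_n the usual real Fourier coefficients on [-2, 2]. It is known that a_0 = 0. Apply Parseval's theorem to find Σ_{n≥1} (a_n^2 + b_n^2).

Parseval: a_0^2/2 + Σ_{n≥1} (a_n^2+b_n^2) = 1/2 ∫_{-2}^{2} v(x)^2 dx = 512/7.
Subtract a_0^2/2 = 0: Σ (a_n^2+b_n^2) = 512/7.

512/7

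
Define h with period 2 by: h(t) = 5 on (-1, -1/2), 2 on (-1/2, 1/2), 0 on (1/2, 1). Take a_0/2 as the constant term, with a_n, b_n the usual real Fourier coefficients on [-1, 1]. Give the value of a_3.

1/(3*pi)

a_3 = ∫_{-1}^{1} h(t) cos(3*pi*t) dt.
Split the integral at the breakpoints.
Directly, an antiderivative of (5) cos(3*pi*t) is 5*sin(3*pi*t)/(3*pi); evaluating from -1 to -1/2: ∫_{-1}^{-1/2} (5) cos(3*pi*t) dt = (5/(3*pi)) - (0) = 5/(3*pi).
Directly, an antiderivative of (2) cos(3*pi*t) is 2*sin(3*pi*t)/(3*pi); evaluating from -1/2 to 1/2: ∫_{-1/2}^{1/2} (2) cos(3*pi*t) dt = (-2/(3*pi)) - (2/(3*pi)) = -4/(3*pi).
∫_{1/2}^{1} (0) cos(3*pi*t) dt = 0.
Summing the pieces gives a_3 = 1/(3*pi).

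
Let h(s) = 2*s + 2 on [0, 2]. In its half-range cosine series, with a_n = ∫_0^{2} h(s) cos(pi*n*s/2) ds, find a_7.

a_7 = ∫_0^{2} (2*s + 2) cos(7*pi*s/2) ds.
Integrating by parts (boundary term plus one more integral), an antiderivative of (2*s + 2) cos(7*pi*s/2) is 4*s*sin(7*pi*s/2)/(7*pi) + 4*sin(7*pi*s/2)/(7*pi) + 8*cos(7*pi*s/2)/(49*pi**2); evaluating from 0 to 2: ∫_{0}^{2} (2*s + 2) cos(7*pi*s/2) ds = (-8/(49*pi**2)) - (8/(49*pi**2)) = -16/(49*pi**2).
Hence a_7 = -16/(49*pi**2).

-16/(49*pi**2)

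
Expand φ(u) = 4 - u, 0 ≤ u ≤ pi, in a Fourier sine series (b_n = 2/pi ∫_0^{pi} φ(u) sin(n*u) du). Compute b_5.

2*(8 - pi)/(5*pi)

b_5 = 2/pi ∫_0^{pi} (4 - u) sin(5*u) du.
Integrating by parts (boundary term plus one more integral), an antiderivative of (4 - u) sin(5*u) is u*cos(5*u)/5 - sin(5*u)/25 - 4*cos(5*u)/5; evaluating from 0 to pi: ∫_{0}^{pi} (4 - u) sin(5*u) du = (4/5 - pi/5) - (-4/5) = 8/5 - pi/5.
Hence b_5 = (2/pi)·(8/5 - pi/5) = 2*(8 - pi)/(5*pi).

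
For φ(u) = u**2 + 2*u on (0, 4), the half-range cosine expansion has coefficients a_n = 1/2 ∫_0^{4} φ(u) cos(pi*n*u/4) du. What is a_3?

-32/(3*pi**2)

a_3 = 1/2 ∫_0^{4} (u**2 + 2*u) cos(3*pi*u/4) du.
Integrating by parts twice (tabular method), an antiderivative of (u**2 + 2*u) cos(3*pi*u/4) is 4*u**2*sin(3*pi*u/4)/(3*pi) + 8*u*sin(3*pi*u/4)/(3*pi) + 32*u*cos(3*pi*u/4)/(9*pi**2) - 128*sin(3*pi*u/4)/(27*pi**3) + 32*cos(3*pi*u/4)/(9*pi**2); evaluating from 0 to 4: ∫_{0}^{4} (u**2 + 2*u) cos(3*pi*u/4) du = (-160/(9*pi**2)) - (32/(9*pi**2)) = -64/(3*pi**2).
Hence a_3 = (1/2)·(-64/(3*pi**2)) = -32/(3*pi**2).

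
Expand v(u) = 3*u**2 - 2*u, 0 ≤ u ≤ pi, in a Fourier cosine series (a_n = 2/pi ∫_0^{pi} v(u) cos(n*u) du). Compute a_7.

a_7 = 2/pi ∫_0^{pi} (3*u**2 - 2*u) cos(7*u) du.
Integrating by parts twice (tabular method), an antiderivative of (3*u**2 - 2*u) cos(7*u) is 3*u**2*sin(7*u)/7 - 2*u*sin(7*u)/7 + 6*u*cos(7*u)/49 - 6*sin(7*u)/343 - 2*cos(7*u)/49; evaluating from 0 to pi: ∫_{0}^{pi} (3*u**2 - 2*u) cos(7*u) du = (2/49 - 6*pi/49) - (-2/49) = 4/49 - 6*pi/49.
Hence a_7 = (2/pi)·(4/49 - 6*pi/49) = 4*(2 - 3*pi)/(49*pi).

4*(2 - 3*pi)/(49*pi)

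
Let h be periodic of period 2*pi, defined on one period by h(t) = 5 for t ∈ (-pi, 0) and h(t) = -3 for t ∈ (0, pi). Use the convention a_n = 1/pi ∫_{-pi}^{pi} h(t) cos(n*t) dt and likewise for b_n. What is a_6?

a_6 = 1/pi ∫_{-pi}^{pi} h(t) cos(6*t) dt.
Split the integral at the breakpoints.
Directly, an antiderivative of (5) cos(6*t) is 5*sin(6*t)/6; evaluating from -pi to 0: ∫_{-pi}^{0} (5) cos(6*t) dt = (0) - (0) = 0.
Directly, an antiderivative of (-3) cos(6*t) is -sin(6*t)/2; evaluating from 0 to pi: ∫_{0}^{pi} (-3) cos(6*t) dt = (0) - (0) = 0.
Summing the pieces and multiplying by (1/pi) gives a_6 = 0.

0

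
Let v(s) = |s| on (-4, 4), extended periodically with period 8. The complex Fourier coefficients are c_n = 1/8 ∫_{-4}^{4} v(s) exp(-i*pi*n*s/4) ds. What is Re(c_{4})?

0

Since v is real-valued, Re(c_{4}) = 1/8 ∫_{-4}^{4} v(s) cos(pi*s) ds = a_{4}/2.
v is even and cos(pi*s) is even, so the integrand is even: ∫_{-4}^{4} v(s) cos(pi*s) ds = 2∫_0^{4} v(s) cos(pi*s) ds.
Integrating by parts (boundary term plus one more integral), an antiderivative of (s) cos(pi*s) is s*sin(pi*s)/pi + cos(pi*s)/pi**2; evaluating from 0 to 4: ∫_{0}^{4} (s) cos(pi*s) ds = (pi**(-2)) - (pi**(-2)) = 0.
So ∫_{-4}^{4} v(s) cos(pi*s) ds = 0.
Hence Re(c_{4}) = (1/8)·(0) = 0.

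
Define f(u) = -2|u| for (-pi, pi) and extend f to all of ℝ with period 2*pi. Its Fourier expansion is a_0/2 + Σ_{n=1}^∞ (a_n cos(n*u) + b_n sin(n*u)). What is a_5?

8/(25*pi)

a_5 = 1/pi ∫_{-pi}^{pi} f(u) cos(5*u) du.
f is even and cos(5*u) is even, so the integrand is even and a_5 = 2/pi ∫_0^{pi} f(u) cos(5*u) du.
Integrating by parts (boundary term plus one more integral), an antiderivative of (-2*u) cos(5*u) is -2*u*sin(5*u)/5 - 2*cos(5*u)/25; evaluating from 0 to pi: ∫_{0}^{pi} (-2*u) cos(5*u) du = (2/25) - (-2/25) = 4/25.
Hence a_5 = (2/pi)·(4/25) = 8/(25*pi).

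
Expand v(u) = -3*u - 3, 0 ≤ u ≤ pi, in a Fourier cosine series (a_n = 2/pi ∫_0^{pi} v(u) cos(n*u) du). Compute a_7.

12/(49*pi)

a_7 = 2/pi ∫_0^{pi} (-3*u - 3) cos(7*u) du.
Integrating by parts (boundary term plus one more integral), an antiderivative of (-3*u - 3) cos(7*u) is -3*u*sin(7*u)/7 - 3*sin(7*u)/7 - 3*cos(7*u)/49; evaluating from 0 to pi: ∫_{0}^{pi} (-3*u - 3) cos(7*u) du = (3/49) - (-3/49) = 6/49.
Hence a_7 = (2/pi)·(6/49) = 12/(49*pi).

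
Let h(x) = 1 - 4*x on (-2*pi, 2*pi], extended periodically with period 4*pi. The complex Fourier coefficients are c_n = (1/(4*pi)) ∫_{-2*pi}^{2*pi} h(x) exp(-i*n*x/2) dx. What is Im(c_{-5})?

Since h is real-valued, Im(c_{-5}) = -(1/(4*pi)) ∫_{-2*pi}^{2*pi} h(x) sin(-5*x/2) dx = b_{5}/2.
Integrating by parts (boundary term plus one more integral), an antiderivative of (1 - 4*x) sin(-5*x/2) is -8*x*cos(5*x/2)/5 + 16*sin(5*x/2)/25 + 2*cos(5*x/2)/5; evaluating from -2*pi to 2*pi: ∫_{-2*pi}^{2*pi} (1 - 4*x) sin(-5*x/2) dx = (-2/5 + 16*pi/5) - (-16*pi/5 - 2/5) = 32*pi/5.
Hence Im(c_{-5}) = (-1/(4*pi))·(32*pi/5) = -8/5.

-8/5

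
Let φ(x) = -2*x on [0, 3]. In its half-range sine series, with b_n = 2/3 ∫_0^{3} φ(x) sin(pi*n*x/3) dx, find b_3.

-4/pi

b_3 = 2/3 ∫_0^{3} (-2*x) sin(pi*x) dx.
Integrating by parts (boundary term plus one more integral), an antiderivative of (-2*x) sin(pi*x) is 2*x*cos(pi*x)/pi - 2*sin(pi*x)/pi**2; evaluating from 0 to 3: ∫_{0}^{3} (-2*x) sin(pi*x) dx = (-6/pi) - (0) = -6/pi.
Hence b_3 = (2/3)·(-6/pi) = -4/pi.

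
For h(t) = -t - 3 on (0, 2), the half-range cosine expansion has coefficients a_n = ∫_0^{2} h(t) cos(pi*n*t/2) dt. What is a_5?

8/(25*pi**2)

a_5 = ∫_0^{2} (-t - 3) cos(5*pi*t/2) dt.
Integrating by parts (boundary term plus one more integral), an antiderivative of (-t - 3) cos(5*pi*t/2) is -2*t*sin(5*pi*t/2)/(5*pi) - 6*sin(5*pi*t/2)/(5*pi) - 4*cos(5*pi*t/2)/(25*pi**2); evaluating from 0 to 2: ∫_{0}^{2} (-t - 3) cos(5*pi*t/2) dt = (4/(25*pi**2)) - (-4/(25*pi**2)) = 8/(25*pi**2).
Hence a_5 = 8/(25*pi**2).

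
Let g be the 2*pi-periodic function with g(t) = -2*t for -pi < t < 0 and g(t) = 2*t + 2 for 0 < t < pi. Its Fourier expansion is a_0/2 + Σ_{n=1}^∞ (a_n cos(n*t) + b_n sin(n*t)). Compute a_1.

a_1 = 1/pi ∫_{-pi}^{pi} g(t) cos(t) dt.
Split the integral at the breakpoints.
Integrating by parts (boundary term plus one more integral), an antiderivative of (-2*t) cos(t) is -2*t*sin(t) - 2*cos(t); evaluating from -pi to 0: ∫_{-pi}^{0} (-2*t) cos(t) dt = (-2) - (2) = -4.
Integrating by parts (boundary term plus one more integral), an antiderivative of (2*t + 2) cos(t) is 2*t*sin(t) + 2*sin(t) + 2*cos(t); evaluating from 0 to pi: ∫_{0}^{pi} (2*t + 2) cos(t) dt = (-2) - (2) = -4.
Summing the pieces and multiplying by (1/pi) gives a_1 = -8/pi.

-8/pi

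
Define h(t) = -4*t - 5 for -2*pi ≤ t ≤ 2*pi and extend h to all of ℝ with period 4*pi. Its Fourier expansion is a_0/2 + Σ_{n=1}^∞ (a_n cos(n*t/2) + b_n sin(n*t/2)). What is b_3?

-16/3

b_3 = (1/(2*pi)) ∫_{-2*pi}^{2*pi} h(t) sin(3*t/2) dt.
Integrating by parts (boundary term plus one more integral), an antiderivative of (-4*t - 5) sin(3*t/2) is 8*t*cos(3*t/2)/3 - 16*sin(3*t/2)/9 + 10*cos(3*t/2)/3; evaluating from -2*pi to 2*pi: ∫_{-2*pi}^{2*pi} (-4*t - 5) sin(3*t/2) dt = (-16*pi/3 - 10/3) - (-10/3 + 16*pi/3) = -32*pi/3.
Hence b_3 = (1/(2*pi))·(-32*pi/3) = -16/3.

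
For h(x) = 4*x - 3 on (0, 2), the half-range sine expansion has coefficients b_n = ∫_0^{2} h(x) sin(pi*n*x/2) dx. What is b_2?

b_2 = ∫_0^{2} (4*x - 3) sin(pi*x) dx.
Integrating by parts (boundary term plus one more integral), an antiderivative of (4*x - 3) sin(pi*x) is -4*x*cos(pi*x)/pi + 4*sin(pi*x)/pi**2 + 3*cos(pi*x)/pi; evaluating from 0 to 2: ∫_{0}^{2} (4*x - 3) sin(pi*x) dx = (-5/pi) - (3/pi) = -8/pi.
Hence b_2 = -8/pi.

-8/pi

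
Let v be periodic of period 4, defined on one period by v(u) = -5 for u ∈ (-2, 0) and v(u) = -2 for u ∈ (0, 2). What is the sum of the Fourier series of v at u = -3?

u = -3 differs from u = 1 by -1 full period(s), and the series is 4-periodic.
v is continuous at u = 1 with value -2, so the series converges to -2 there.

-2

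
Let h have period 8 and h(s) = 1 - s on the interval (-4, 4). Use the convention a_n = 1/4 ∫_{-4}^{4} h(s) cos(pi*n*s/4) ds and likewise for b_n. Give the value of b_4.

b_4 = 1/4 ∫_{-4}^{4} h(s) sin(pi*s) ds.
Integrating by parts (boundary term plus one more integral), an antiderivative of (1 - s) sin(pi*s) is s*cos(pi*s)/pi - sin(pi*s)/pi**2 - cos(pi*s)/pi; evaluating from -4 to 4: ∫_{-4}^{4} (1 - s) sin(pi*s) ds = (3/pi) - (-5/pi) = 8/pi.
Hence b_4 = (1/4)·(8/pi) = 2/pi.

2/pi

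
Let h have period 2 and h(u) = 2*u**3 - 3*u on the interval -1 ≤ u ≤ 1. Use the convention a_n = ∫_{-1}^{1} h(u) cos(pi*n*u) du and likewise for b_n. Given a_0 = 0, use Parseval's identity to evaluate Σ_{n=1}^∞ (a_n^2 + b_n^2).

82/35

Parseval: a_0^2/2 + Σ_{n≥1} (a_n^2+b_n^2) = ∫_{-1}^{1} h(u)^2 du = 82/35.
Subtract a_0^2/2 = 0: Σ (a_n^2+b_n^2) = 82/35.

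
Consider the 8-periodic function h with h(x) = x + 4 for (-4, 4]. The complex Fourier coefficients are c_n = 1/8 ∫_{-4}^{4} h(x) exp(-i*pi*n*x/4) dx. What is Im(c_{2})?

2/pi

Since h is real-valued, Im(c_{2}) = -1/8 ∫_{-4}^{4} h(x) sin(pi*x/2) dx = -b_{2}/2.
Integrating by parts (boundary term plus one more integral), an antiderivative of (x + 4) sin(pi*x/2) is -2*x*cos(pi*x/2)/pi + 4*sin(pi*x/2)/pi**2 - 8*cos(pi*x/2)/pi; evaluating from -4 to 4: ∫_{-4}^{4} (x + 4) sin(pi*x/2) dx = (-16/pi) - (0) = -16/pi.
Hence Im(c_{2}) = (-1/8)·(-16/pi) = 2/pi.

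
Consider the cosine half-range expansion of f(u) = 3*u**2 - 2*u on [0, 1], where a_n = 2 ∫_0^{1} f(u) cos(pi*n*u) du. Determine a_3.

a_3 = 2 ∫_0^{1} (3*u**2 - 2*u) cos(3*pi*u) du.
Integrating by parts twice (tabular method), an antiderivative of (3*u**2 - 2*u) cos(3*pi*u) is u**2*sin(3*pi*u)/pi - 2*u*sin(3*pi*u)/(3*pi) + 2*u*cos(3*pi*u)/(3*pi**2) - 2*sin(3*pi*u)/(9*pi**3) - 2*cos(3*pi*u)/(9*pi**2); evaluating from 0 to 1: ∫_{0}^{1} (3*u**2 - 2*u) cos(3*pi*u) du = (-4/(9*pi**2)) - (-2/(9*pi**2)) = -2/(9*pi**2).
Hence a_3 = 2·(-2/(9*pi**2)) = -4/(9*pi**2).

-4/(9*pi**2)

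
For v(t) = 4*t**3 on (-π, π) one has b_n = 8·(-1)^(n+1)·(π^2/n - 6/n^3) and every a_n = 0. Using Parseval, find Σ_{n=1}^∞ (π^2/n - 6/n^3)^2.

pi**6/14

Parseval: Σ b_n^2 = (1/π) ∫_{-π}^{π} v(t)^2 dt = 32*pi**6/7.
b_n^2 = 64·(π^2/n - 6/n^3)^2, so the sum equals (32*pi**6/7)/64 = pi**6/14.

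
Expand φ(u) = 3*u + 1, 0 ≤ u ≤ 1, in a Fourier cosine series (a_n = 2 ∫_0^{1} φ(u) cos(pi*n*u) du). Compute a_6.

a_6 = 2 ∫_0^{1} (3*u + 1) cos(6*pi*u) du.
Integrating by parts (boundary term plus one more integral), an antiderivative of (3*u + 1) cos(6*pi*u) is u*sin(6*pi*u)/(2*pi) + sin(6*pi*u)/(6*pi) + cos(6*pi*u)/(12*pi**2); evaluating from 0 to 1: ∫_{0}^{1} (3*u + 1) cos(6*pi*u) du = (1/(12*pi**2)) - (1/(12*pi**2)) = 0.
Hence a_6 = 2·(0) = 0.

0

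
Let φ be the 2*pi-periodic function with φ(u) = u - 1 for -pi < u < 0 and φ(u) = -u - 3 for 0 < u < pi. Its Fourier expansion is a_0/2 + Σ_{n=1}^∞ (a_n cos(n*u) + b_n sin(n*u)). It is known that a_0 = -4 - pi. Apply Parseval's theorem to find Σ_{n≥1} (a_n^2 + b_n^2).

pi**2/6 + 2

Parseval: a_0^2/2 + Σ_{n≥1} (a_n^2+b_n^2) = 1/pi ∫_{-pi}^{pi} φ(u)^2 du = 2*pi**2/3 + 10 + 4*pi.
Subtract a_0^2/2 = (pi + 4)**2/2: Σ (a_n^2+b_n^2) = pi**2/6 + 2.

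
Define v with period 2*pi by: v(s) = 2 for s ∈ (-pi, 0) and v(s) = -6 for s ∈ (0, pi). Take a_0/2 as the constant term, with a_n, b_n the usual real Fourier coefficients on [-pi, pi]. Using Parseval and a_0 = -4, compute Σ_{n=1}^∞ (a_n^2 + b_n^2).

32

Parseval: a_0^2/2 + Σ_{n≥1} (a_n^2+b_n^2) = 1/pi ∫_{-pi}^{pi} v(s)^2 ds = 40.
Subtract a_0^2/2 = 8: Σ (a_n^2+b_n^2) = 32.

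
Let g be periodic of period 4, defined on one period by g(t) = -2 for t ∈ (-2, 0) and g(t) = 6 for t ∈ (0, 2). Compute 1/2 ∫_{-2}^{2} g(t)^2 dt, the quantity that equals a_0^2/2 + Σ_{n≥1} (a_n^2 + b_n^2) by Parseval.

40

1/2 ∫_{-2}^{2} g(t)^2 dt = 1/2 · (80) = 40.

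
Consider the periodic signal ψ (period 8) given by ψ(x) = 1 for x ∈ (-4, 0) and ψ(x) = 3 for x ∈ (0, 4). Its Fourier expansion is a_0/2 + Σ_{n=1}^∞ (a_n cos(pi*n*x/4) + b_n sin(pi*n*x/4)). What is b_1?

b_1 = 1/4 ∫_{-4}^{4} ψ(x) sin(pi*x/4) dx.
Split the integral at the breakpoints.
Directly, an antiderivative of (1) sin(pi*x/4) is -4*cos(pi*x/4)/pi; evaluating from -4 to 0: ∫_{-4}^{0} (1) sin(pi*x/4) dx = (-4/pi) - (4/pi) = -8/pi.
Directly, an antiderivative of (3) sin(pi*x/4) is -12*cos(pi*x/4)/pi; evaluating from 0 to 4: ∫_{0}^{4} (3) sin(pi*x/4) dx = (12/pi) - (-12/pi) = 24/pi.
Summing the pieces and multiplying by (1/4) gives b_1 = 4/pi.

4/pi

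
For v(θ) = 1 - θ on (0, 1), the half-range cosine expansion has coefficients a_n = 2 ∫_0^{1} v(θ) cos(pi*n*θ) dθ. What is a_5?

a_5 = 2 ∫_0^{1} (1 - θ) cos(5*pi*θ) dθ.
Integrating by parts (boundary term plus one more integral), an antiderivative of (1 - θ) cos(5*pi*θ) is -θ*sin(5*pi*θ)/(5*pi) + sin(5*pi*θ)/(5*pi) - cos(5*pi*θ)/(25*pi**2); evaluating from 0 to 1: ∫_{0}^{1} (1 - θ) cos(5*pi*θ) dθ = (1/(25*pi**2)) - (-1/(25*pi**2)) = 2/(25*pi**2).
Hence a_5 = 2·(2/(25*pi**2)) = 4/(25*pi**2).

4/(25*pi**2)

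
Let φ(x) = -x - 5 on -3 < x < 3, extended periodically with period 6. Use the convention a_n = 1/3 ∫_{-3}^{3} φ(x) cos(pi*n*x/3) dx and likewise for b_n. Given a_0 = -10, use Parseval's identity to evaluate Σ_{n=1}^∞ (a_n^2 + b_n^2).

Parseval: a_0^2/2 + Σ_{n≥1} (a_n^2+b_n^2) = 1/3 ∫_{-3}^{3} φ(x)^2 dx = 56.
Subtract a_0^2/2 = 50: Σ (a_n^2+b_n^2) = 6.

6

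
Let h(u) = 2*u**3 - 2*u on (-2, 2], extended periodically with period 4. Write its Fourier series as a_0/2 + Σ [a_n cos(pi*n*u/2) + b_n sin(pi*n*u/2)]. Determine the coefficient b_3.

b_3 = 1/2 ∫_{-2}^{2} h(u) sin(3*pi*u/2) du.
h is odd and sin(3*pi*u/2) is odd, so the integrand is even and b_3 = ∫_0^{2} h(u) sin(3*pi*u/2) du.
Integrating by parts three times (tabular method), an antiderivative of (2*u**3 - 2*u) sin(3*pi*u/2) is -4*u**3*cos(3*pi*u/2)/(3*pi) + 8*u**2*sin(3*pi*u/2)/(3*pi**2) + 32*u*cos(3*pi*u/2)/(9*pi**3) + 4*u*cos(3*pi*u/2)/(3*pi) - 8*sin(3*pi*u/2)/(9*pi**2) - 64*sin(3*pi*u/2)/(27*pi**4); evaluating from 0 to 2: ∫_{0}^{2} (2*u**3 - 2*u) sin(3*pi*u/2) du = (-64/(9*pi**3) + 8/pi) - (0) = -64/(9*pi**3) + 8/pi.
Hence b_3 = -64/(9*pi**3) + 8/pi.

-64/(9*pi**3) + 8/pi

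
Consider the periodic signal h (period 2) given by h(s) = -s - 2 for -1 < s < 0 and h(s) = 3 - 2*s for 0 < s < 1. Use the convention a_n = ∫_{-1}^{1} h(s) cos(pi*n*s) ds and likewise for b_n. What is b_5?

7/(5*pi)

b_5 = ∫_{-1}^{1} h(s) sin(5*pi*s) ds.
Split the integral at the breakpoints.
Integrating by parts (boundary term plus one more integral), an antiderivative of (-s - 2) sin(5*pi*s) is s*cos(5*pi*s)/(5*pi) - sin(5*pi*s)/(25*pi**2) + 2*cos(5*pi*s)/(5*pi); evaluating from -1 to 0: ∫_{-1}^{0} (-s - 2) sin(5*pi*s) ds = (2/(5*pi)) - (-1/(5*pi)) = 3/(5*pi).
Integrating by parts (boundary term plus one more integral), an antiderivative of (3 - 2*s) sin(5*pi*s) is 2*s*cos(5*pi*s)/(5*pi) - 2*sin(5*pi*s)/(25*pi**2) - 3*cos(5*pi*s)/(5*pi); evaluating from 0 to 1: ∫_{0}^{1} (3 - 2*s) sin(5*pi*s) ds = (1/(5*pi)) - (-3/(5*pi)) = 4/(5*pi).
Summing the pieces gives b_5 = 7/(5*pi).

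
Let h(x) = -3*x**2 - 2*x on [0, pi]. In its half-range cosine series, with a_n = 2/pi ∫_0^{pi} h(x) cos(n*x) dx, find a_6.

-1/3

a_6 = 2/pi ∫_0^{pi} (-3*x**2 - 2*x) cos(6*x) dx.
Integrating by parts twice (tabular method), an antiderivative of (-3*x**2 - 2*x) cos(6*x) is -x**2*sin(6*x)/2 - x*sin(6*x)/3 - x*cos(6*x)/6 + sin(6*x)/36 - cos(6*x)/18; evaluating from 0 to pi: ∫_{0}^{pi} (-3*x**2 - 2*x) cos(6*x) dx = (-pi/6 - 1/18) - (-1/18) = -pi/6.
Hence a_6 = (2/pi)·(-pi/6) = -1/3.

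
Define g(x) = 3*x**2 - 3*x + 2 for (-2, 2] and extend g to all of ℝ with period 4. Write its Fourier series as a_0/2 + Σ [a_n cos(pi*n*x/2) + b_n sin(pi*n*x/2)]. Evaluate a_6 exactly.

a_6 = 1/2 ∫_{-2}^{2} g(x) cos(3*pi*x) dx.
Integrating by parts twice (tabular method), an antiderivative of (3*x**2 - 3*x + 2) cos(3*pi*x) is x**2*sin(3*pi*x)/pi - x*sin(3*pi*x)/pi + 2*x*cos(3*pi*x)/(3*pi**2) - 2*sin(3*pi*x)/(9*pi**3) + 2*sin(3*pi*x)/(3*pi) - cos(3*pi*x)/(3*pi**2); evaluating from -2 to 2: ∫_{-2}^{2} (3*x**2 - 3*x + 2) cos(3*pi*x) dx = (pi**(-2)) - (-5/(3*pi**2)) = 8/(3*pi**2).
Hence a_6 = (1/2)·(8/(3*pi**2)) = 4/(3*pi**2).

4/(3*pi**2)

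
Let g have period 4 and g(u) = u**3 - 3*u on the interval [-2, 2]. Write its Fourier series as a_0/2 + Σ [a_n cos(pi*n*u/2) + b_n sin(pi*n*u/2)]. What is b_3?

b_3 = 1/2 ∫_{-2}^{2} g(u) sin(3*pi*u/2) du.
g is odd and sin(3*pi*u/2) is odd, so the integrand is even and b_3 = ∫_0^{2} g(u) sin(3*pi*u/2) du.
Integrating by parts three times (tabular method), an antiderivative of (u**3 - 3*u) sin(3*pi*u/2) is -2*u**3*cos(3*pi*u/2)/(3*pi) + 4*u**2*sin(3*pi*u/2)/(3*pi**2) + 16*u*cos(3*pi*u/2)/(9*pi**3) + 2*u*cos(3*pi*u/2)/pi - 4*sin(3*pi*u/2)/(3*pi**2) - 32*sin(3*pi*u/2)/(27*pi**4); evaluating from 0 to 2: ∫_{0}^{2} (u**3 - 3*u) sin(3*pi*u/2) du = (4*(-8 + 3*pi**2)/(9*pi**3)) - (0) = 4*(-8 + 3*pi**2)/(9*pi**3).
Hence b_3 = 4*(-8 + 3*pi**2)/(9*pi**3).

4*(-8 + 3*pi**2)/(9*pi**3)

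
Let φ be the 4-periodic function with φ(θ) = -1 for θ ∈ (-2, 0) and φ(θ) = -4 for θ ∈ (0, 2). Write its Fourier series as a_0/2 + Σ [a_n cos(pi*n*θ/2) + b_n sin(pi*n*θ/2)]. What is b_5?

b_5 = 1/2 ∫_{-2}^{2} φ(θ) sin(5*pi*θ/2) dθ.
Split the integral at the breakpoints.
Directly, an antiderivative of (-1) sin(5*pi*θ/2) is 2*cos(5*pi*θ/2)/(5*pi); evaluating from -2 to 0: ∫_{-2}^{0} (-1) sin(5*pi*θ/2) dθ = (2/(5*pi)) - (-2/(5*pi)) = 4/(5*pi).
Directly, an antiderivative of (-4) sin(5*pi*θ/2) is 8*cos(5*pi*θ/2)/(5*pi); evaluating from 0 to 2: ∫_{0}^{2} (-4) sin(5*pi*θ/2) dθ = (-8/(5*pi)) - (8/(5*pi)) = -16/(5*pi).
Summing the pieces and multiplying by (1/2) gives b_5 = -6/(5*pi).

-6/(5*pi)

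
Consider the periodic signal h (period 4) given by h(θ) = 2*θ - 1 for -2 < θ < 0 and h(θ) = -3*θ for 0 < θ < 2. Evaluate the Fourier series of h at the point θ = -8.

-1/2

θ = -8 differs from θ = 0 by -2 full period(s), and the series is 4-periodic.
At θ = 0 the one-sided limits are h(0^-) = -1 and h(0^+) = 0.
By Dirichlet's theorem the series converges to their average, [(-1) + (0)]/2 = -1/2.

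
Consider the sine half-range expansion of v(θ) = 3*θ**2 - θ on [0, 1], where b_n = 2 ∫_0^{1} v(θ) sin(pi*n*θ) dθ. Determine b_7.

b_7 = 2 ∫_0^{1} (3*θ**2 - θ) sin(7*pi*θ) dθ.
Integrating by parts twice (tabular method), an antiderivative of (3*θ**2 - θ) sin(7*pi*θ) is -3*θ**2*cos(7*pi*θ)/(7*pi) + 6*θ*sin(7*pi*θ)/(49*pi**2) + θ*cos(7*pi*θ)/(7*pi) - sin(7*pi*θ)/(49*pi**2) + 6*cos(7*pi*θ)/(343*pi**3); evaluating from 0 to 1: ∫_{0}^{1} (3*θ**2 - θ) sin(7*pi*θ) dθ = (2*(-3 + 49*pi**2)/(343*pi**3)) - (6/(343*pi**3)) = 2*(-6 + 49*pi**2)/(343*pi**3).
Hence b_7 = 2·(2*(-6 + 49*pi**2)/(343*pi**3)) = 4*(-6 + 49*pi**2)/(343*pi**3).

4*(-6 + 49*pi**2)/(343*pi**3)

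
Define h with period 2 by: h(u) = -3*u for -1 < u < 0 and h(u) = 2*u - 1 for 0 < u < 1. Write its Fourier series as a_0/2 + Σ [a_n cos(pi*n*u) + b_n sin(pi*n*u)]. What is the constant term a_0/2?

a_0 = ∫_{-1}^{1} h(u) du = 3/2.
So the constant term a_0/2 = 3/4.

3/4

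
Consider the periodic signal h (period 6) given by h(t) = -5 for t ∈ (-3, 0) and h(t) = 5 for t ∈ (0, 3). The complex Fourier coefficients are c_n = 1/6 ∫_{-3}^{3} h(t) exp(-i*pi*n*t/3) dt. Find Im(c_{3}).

Since h is real-valued, Im(c_{3}) = -1/6 ∫_{-3}^{3} h(t) sin(pi*t) dt = -b_{3}/2.
h is odd and sin(pi*t) is odd, so the integrand is even: ∫_{-3}^{3} h(t) sin(pi*t) dt = 2∫_0^{3} h(t) sin(pi*t) dt.
Directly, an antiderivative of (5) sin(pi*t) is -5*cos(pi*t)/pi; evaluating from 0 to 3: ∫_{0}^{3} (5) sin(pi*t) dt = (5/pi) - (-5/pi) = 10/pi.
So ∫_{-3}^{3} h(t) sin(pi*t) dt = 20/pi.
Hence Im(c_{3}) = (-1/6)·(20/pi) = -10/(3*pi).

-10/(3*pi)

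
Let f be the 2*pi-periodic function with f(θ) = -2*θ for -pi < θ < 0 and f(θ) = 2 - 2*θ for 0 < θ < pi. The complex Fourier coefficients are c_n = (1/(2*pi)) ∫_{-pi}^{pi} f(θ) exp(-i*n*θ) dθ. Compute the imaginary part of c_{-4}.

1/2

Since f is real-valued, Im(c_{-4}) = -(1/(2*pi)) ∫_{-pi}^{pi} f(θ) sin(-4*θ) dθ = b_{4}/2.
Split the integral at the breakpoints.
Integrating by parts (boundary term plus one more integral), an antiderivative of (-2*θ) sin(-4*θ) is -θ*cos(4*θ)/2 + sin(4*θ)/8; evaluating from -pi to 0: ∫_{-pi}^{0} (-2*θ) sin(-4*θ) dθ = (0) - (pi/2) = -pi/2.
Integrating by parts (boundary term plus one more integral), an antiderivative of (2 - 2*θ) sin(-4*θ) is -θ*cos(4*θ)/2 + sin(4*θ)/8 + cos(4*θ)/2; evaluating from 0 to pi: ∫_{0}^{pi} (2 - 2*θ) sin(-4*θ) dθ = (1/2 - pi/2) - (1/2) = -pi/2.
So ∫_{-pi}^{pi} f(θ) sin(-4*θ) dθ = -pi.
Hence Im(c_{-4}) = (-1/(2*pi))·(-pi) = 1/2.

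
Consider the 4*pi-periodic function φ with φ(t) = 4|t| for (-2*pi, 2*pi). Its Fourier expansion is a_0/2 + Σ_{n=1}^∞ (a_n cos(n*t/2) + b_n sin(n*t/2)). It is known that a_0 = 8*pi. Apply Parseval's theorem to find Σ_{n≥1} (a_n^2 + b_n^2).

Parseval: a_0^2/2 + Σ_{n≥1} (a_n^2+b_n^2) = (1/(2*pi)) ∫_{-2*pi}^{2*pi} φ(t)^2 dt = 128*pi**2/3.
Subtract a_0^2/2 = 32*pi**2: Σ (a_n^2+b_n^2) = 32*pi**2/3.

32*pi**2/3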